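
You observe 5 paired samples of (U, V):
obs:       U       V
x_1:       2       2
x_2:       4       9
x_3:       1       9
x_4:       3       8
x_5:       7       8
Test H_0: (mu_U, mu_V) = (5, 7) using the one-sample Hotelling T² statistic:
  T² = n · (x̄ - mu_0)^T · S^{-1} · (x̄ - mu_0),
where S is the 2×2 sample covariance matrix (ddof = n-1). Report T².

Step 1 — sample mean vector:
  mean(U) = (2 + 4 + 1 + 3 + 7) / 5 = 17/5 = 3.4
  mean(V) = (2 + 9 + 9 + 8 + 8) / 5 = 36/5 = 7.2
  x̄ = (3.4, 7.2),  deviation x̄ - mu_0 = (3.4, 7.2) - (5, 7) = (-1.6, 0.2).

Step 2 — sample covariance matrix, S[i,j] = (1/(n-1)) · Σ_k (x_{k,i} - mean_i) · (x_{k,j} - mean_j), divisor n-1 = 4:
  S[U,U] = ((-1.4)·(-1.4) + (0.6)·(0.6) + (-2.4)·(-2.4) + (-0.4)·(-0.4) + (3.6)·(3.6)) / 4 = 21.2/4 = 5.3
  S[U,V] = ((-1.4)·(-5.2) + (0.6)·(1.8) + (-2.4)·(1.8) + (-0.4)·(0.8) + (3.6)·(0.8)) / 4 = 6.6/4 = 1.65
  S[V,V] = ((-5.2)·(-5.2) + (1.8)·(1.8) + (1.8)·(1.8) + (0.8)·(0.8) + (0.8)·(0.8)) / 4 = 34.8/4 = 8.7
  S = [[5.3, 1.65],
 [1.65, 8.7]].

Step 3 — invert S. det(S) = 5.3·8.7 - (1.65)² = 43.3875.
  S^{-1} = (1/det) · [[d, -b], [-b, a]] = [[0.2005, -0.038],
 [-0.038, 0.1222]].

Step 4 — quadratic form (x̄ - mu_0)^T · S^{-1} · (x̄ - mu_0):
  S^{-1} · (x̄ - mu_0) = (-0.3284, 0.0853),
  (x̄ - mu_0)^T · [...] = (-1.6)·(-0.3284) + (0.2)·(0.0853) = 0.5426.

Step 5 — scale by n: T² = 5 · 0.5426 = 2.7128.

T² ≈ 2.7128


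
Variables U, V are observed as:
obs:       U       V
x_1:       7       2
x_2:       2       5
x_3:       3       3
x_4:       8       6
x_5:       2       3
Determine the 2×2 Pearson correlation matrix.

Step 1 — column means:
  mean(U) = (7 + 2 + 3 + 8 + 2) / 5 = 22/5 = 4.4
  mean(V) = (2 + 5 + 3 + 6 + 3) / 5 = 19/5 = 3.8

Step 2 — sample variances and covariances s[i,j] = (1/(n-1)) · Σ_k (x_{k,i} - mean_i) · (x_{k,j} - mean_j), with n-1 = 4:
  s[U,U] = ((2.6)·(2.6) + (-2.4)·(-2.4) + (-1.4)·(-1.4) + (3.6)·(3.6) + (-2.4)·(-2.4)) / 4 = 33.2/4 = 8.3
  s[U,V] = ((2.6)·(-1.8) + (-2.4)·(1.2) + (-1.4)·(-0.8) + (3.6)·(2.2) + (-2.4)·(-0.8)) / 4 = 3.4/4 = 0.85
  s[V,V] = ((-1.8)·(-1.8) + (1.2)·(1.2) + (-0.8)·(-0.8) + (2.2)·(2.2) + (-0.8)·(-0.8)) / 4 = 10.8/4 = 2.7
  Sample standard deviations s_i = √(s[i,i]):
  s(U) = √(8.3) = 2.881
  s(V) = √(2.7) = 1.6432

Step 3 — r_{ij} = s_{ij} / (s_i · s_j):
  r[U,U] = 1 (diagonal).
  r[U,V] = 0.85 / (2.881 · 1.6432) = 0.85 / 4.7339 = 0.1796
  r[V,V] = 1 (diagonal).

R is symmetric with unit diagonal. Assembling:

R = [[1, 0.1796],
 [0.1796, 1]]


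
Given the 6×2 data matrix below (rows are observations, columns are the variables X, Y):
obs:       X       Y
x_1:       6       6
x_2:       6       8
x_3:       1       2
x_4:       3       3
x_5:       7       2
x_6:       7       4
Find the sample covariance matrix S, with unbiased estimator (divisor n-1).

Step 1 — column means:
  mean(X) = (6 + 6 + 1 + 3 + 7 + 7) / 6 = 30/6 = 5
  mean(Y) = (6 + 8 + 2 + 3 + 2 + 4) / 6 = 25/6 = 4.1667

Step 2 — sample covariance S[i,j] = (1/(n-1)) · Σ_k (x_{k,i} - mean_i) · (x_{k,j} - mean_j), with n-1 = 5.
  S[X,X] = ((1)·(1) + (1)·(1) + (-4)·(-4) + (-2)·(-2) + (2)·(2) + (2)·(2)) / 5 = 30/5 = 6
  S[X,Y] = ((1)·(1.8333) + (1)·(3.8333) + (-4)·(-2.1667) + (-2)·(-1.1667) + (2)·(-2.1667) + (2)·(-0.1667)) / 5 = 12/5 = 2.4
  S[Y,Y] = ((1.8333)·(1.8333) + (3.8333)·(3.8333) + (-2.1667)·(-2.1667) + (-1.1667)·(-1.1667) + (-2.1667)·(-2.1667) + (-0.1667)·(-0.1667)) / 5 = 28.8333/5 = 5.7667

S is symmetric (S[j,i] = S[i,j]). Assembling:

S = [[6, 2.4],
 [2.4, 5.7667]]


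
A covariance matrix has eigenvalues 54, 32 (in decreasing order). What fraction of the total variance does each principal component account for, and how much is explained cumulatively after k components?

Step 1 — total variance = trace(Sigma) = Σ λ_i = 54 + 32 = 86.

Step 2 — fraction explained by component i = λ_i / Σ λ:
  PC1: 54/86 = 0.6279
  PC2: 32/86 = 0.3721

Step 3 — cumulative fraction after k components = (λ_1 + ... + λ_k) / Σ λ:
  k = 1: 54/86 = 0.6279
  k = 2: (54 + 32)/86 = 86/86 = 1

Summary (fraction, with percent):

explained: PC1 0.6279 (62.79%), PC2 0.3721 (37.21%);  cumulative: 0.6279, 1


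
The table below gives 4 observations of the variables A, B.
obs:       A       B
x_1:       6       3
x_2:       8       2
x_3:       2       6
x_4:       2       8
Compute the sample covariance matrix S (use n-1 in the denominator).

Step 1 — column means:
  mean(A) = (6 + 8 + 2 + 2) / 4 = 18/4 = 4.5
  mean(B) = (3 + 2 + 6 + 8) / 4 = 19/4 = 4.75

Step 2 — sample covariance S[i,j] = (1/(n-1)) · Σ_k (x_{k,i} - mean_i) · (x_{k,j} - mean_j), with n-1 = 3.
  S[A,A] = ((1.5)·(1.5) + (3.5)·(3.5) + (-2.5)·(-2.5) + (-2.5)·(-2.5)) / 3 = 27/3 = 9
  S[A,B] = ((1.5)·(-1.75) + (3.5)·(-2.75) + (-2.5)·(1.25) + (-2.5)·(3.25)) / 3 = -23.5/3 = -7.8333
  S[B,B] = ((-1.75)·(-1.75) + (-2.75)·(-2.75) + (1.25)·(1.25) + (3.25)·(3.25)) / 3 = 22.75/3 = 7.5833

S is symmetric (S[j,i] = S[i,j]). Assembling:

S = [[9, -7.8333],
 [-7.8333, 7.5833]]


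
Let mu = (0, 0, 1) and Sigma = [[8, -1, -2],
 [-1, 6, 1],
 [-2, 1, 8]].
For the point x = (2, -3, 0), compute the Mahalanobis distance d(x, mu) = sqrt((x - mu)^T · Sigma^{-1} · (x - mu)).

Step 1 — centre the observation: (x - mu) = (2, -3, -1).

Step 2 — invert Sigma (cofactor / det for 3×3, or solve directly):
  Sigma^{-1} = [[0.1351, 0.0172, 0.0316],
 [0.0172, 0.1724, -0.0172],
 [0.0316, -0.0172, 0.1351]].

Step 3 — form the quadratic (x - mu)^T · Sigma^{-1} · (x - mu):
  Sigma^{-1} · (x - mu) = (0.1868, -0.4655, -0.0201).
  (x - mu)^T · [Sigma^{-1} · (x - mu)] = (2)·(0.1868) + (-3)·(-0.4655) + (-1)·(-0.0201) = 1.7902.

Step 4 — take square root: d = √(1.7902) ≈ 1.338.

d(x, mu) = √(1.7902) ≈ 1.338


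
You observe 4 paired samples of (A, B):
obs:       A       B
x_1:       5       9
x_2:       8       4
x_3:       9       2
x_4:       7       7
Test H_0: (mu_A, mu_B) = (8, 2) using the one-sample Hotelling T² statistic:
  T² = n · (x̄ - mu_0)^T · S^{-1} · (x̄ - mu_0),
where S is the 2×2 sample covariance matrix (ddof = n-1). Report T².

Step 1 — sample mean vector:
  mean(A) = (5 + 8 + 9 + 7) / 4 = 29/4 = 7.25
  mean(B) = (9 + 4 + 2 + 7) / 4 = 22/4 = 5.5
  x̄ = (7.25, 5.5),  deviation x̄ - mu_0 = (7.25, 5.5) - (8, 2) = (-0.75, 3.5).

Step 2 — sample covariance matrix, S[i,j] = (1/(n-1)) · Σ_k (x_{k,i} - mean_i) · (x_{k,j} - mean_j), divisor n-1 = 3:
  S[A,A] = ((-2.25)·(-2.25) + (0.75)·(0.75) + (1.75)·(1.75) + (-0.25)·(-0.25)) / 3 = 8.75/3 = 2.9167
  S[A,B] = ((-2.25)·(3.5) + (0.75)·(-1.5) + (1.75)·(-3.5) + (-0.25)·(1.5)) / 3 = -15.5/3 = -5.1667
  S[B,B] = ((3.5)·(3.5) + (-1.5)·(-1.5) + (-3.5)·(-3.5) + (1.5)·(1.5)) / 3 = 29/3 = 9.6667
  S = [[2.9167, -5.1667],
 [-5.1667, 9.6667]].

Step 3 — invert S. det(S) = 2.9167·9.6667 - (-5.1667)² = 1.5.
  S^{-1} = (1/det) · [[d, -b], [-b, a]] = [[6.4444, 3.4444],
 [3.4444, 1.9444]].

Step 4 — quadratic form (x̄ - mu_0)^T · S^{-1} · (x̄ - mu_0):
  S^{-1} · (x̄ - mu_0) = (7.2222, 4.2222),
  (x̄ - mu_0)^T · [...] = (-0.75)·(7.2222) + (3.5)·(4.2222) = 9.3611.

Step 5 — scale by n: T² = 4 · 9.3611 = 37.4444.

T² ≈ 37.4444


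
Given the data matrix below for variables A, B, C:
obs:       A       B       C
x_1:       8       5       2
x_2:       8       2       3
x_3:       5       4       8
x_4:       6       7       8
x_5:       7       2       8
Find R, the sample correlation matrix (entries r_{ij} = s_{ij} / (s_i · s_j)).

Step 1 — column means:
  mean(A) = (8 + 8 + 5 + 6 + 7) / 5 = 34/5 = 6.8
  mean(B) = (5 + 2 + 4 + 7 + 2) / 5 = 20/5 = 4
  mean(C) = (2 + 3 + 8 + 8 + 8) / 5 = 29/5 = 5.8

Step 2 — sample variances and covariances s[i,j] = (1/(n-1)) · Σ_k (x_{k,i} - mean_i) · (x_{k,j} - mean_j), with n-1 = 4:
  s[A,A] = ((1.2)·(1.2) + (1.2)·(1.2) + (-1.8)·(-1.8) + (-0.8)·(-0.8) + (0.2)·(0.2)) / 4 = 6.8/4 = 1.7
  s[A,B] = ((1.2)·(1) + (1.2)·(-2) + (-1.8)·(0) + (-0.8)·(3) + (0.2)·(-2)) / 4 = -4/4 = -1
  s[A,C] = ((1.2)·(-3.8) + (1.2)·(-2.8) + (-1.8)·(2.2) + (-0.8)·(2.2) + (0.2)·(2.2)) / 4 = -13.2/4 = -3.3
  s[B,B] = ((1)·(1) + (-2)·(-2) + (0)·(0) + (3)·(3) + (-2)·(-2)) / 4 = 18/4 = 4.5
  s[B,C] = ((1)·(-3.8) + (-2)·(-2.8) + (0)·(2.2) + (3)·(2.2) + (-2)·(2.2)) / 4 = 4/4 = 1
  s[C,C] = ((-3.8)·(-3.8) + (-2.8)·(-2.8) + (2.2)·(2.2) + (2.2)·(2.2) + (2.2)·(2.2)) / 4 = 36.8/4 = 9.2
  Sample standard deviations s_i = √(s[i,i]):
  s(A) = √(1.7) = 1.3038
  s(B) = √(4.5) = 2.1213
  s(C) = √(9.2) = 3.0332

Step 3 — r_{ij} = s_{ij} / (s_i · s_j):
  r[A,A] = 1 (diagonal).
  r[A,B] = -1 / (1.3038 · 2.1213) = -1 / 2.7659 = -0.3616
  r[A,C] = -3.3 / (1.3038 · 3.0332) = -3.3 / 3.9547 = -0.8344
  r[B,B] = 1 (diagonal).
  r[B,C] = 1 / (2.1213 · 3.0332) = 1 / 6.4343 = 0.1554
  r[C,C] = 1 (diagonal).

R is symmetric with unit diagonal. Assembling:

R = [[1, -0.3616, -0.8344],
 [-0.3616, 1, 0.1554],
 [-0.8344, 0.1554, 1]]


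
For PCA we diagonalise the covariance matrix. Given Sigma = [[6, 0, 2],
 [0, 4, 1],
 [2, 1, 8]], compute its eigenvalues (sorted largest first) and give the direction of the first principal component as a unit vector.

Step 1 — characteristic polynomial p(λ) = det(λI - Sigma) = λ³ - tr·λ² + c_1·λ - det, where tr = trace, c_1 = sum of the principal 2×2 minors, det = det(Sigma):
  tr = 6 + 4 + 8 = 18,
  c_1 = (6·4 - (0)²) + (6·8 - (2)²) + (4·8 - (1)²) = 24 + 44 + 31 = 99,
  det = 6·(4·8 - (1)²) - (0)·((0)·8 - (1)·(2)) + (2)·((0)·(1) - 4·(2)) = 6·(31) - (0)·(-2) + (2)·(-8) = 170.
  So p(λ) = λ³ - 18λ² + 99λ - 170.
Step 2 — look for an integer root (rational root theorem: any rational root is an integer divisor of 170). Testing λ = 5:
  p(5) = 125 - 450 + 495 - 170 = 0  ✓
  Dividing out (λ - 5): p(λ) = (λ - 5)(λ² - 13λ + 34).
Step 3 — remaining eigenvalues from the quadratic λ² - 13λ + 34 = 0:
  Δ = 13² - 4·34 = 169 - 136 = 33,  λ = (13 ± √33)/2 = (13 ± 5.7446)/2 ≈ 9.3723 or 3.6277.
  Sorted: λ_1 = 9.3723,  λ_2 = 5,  λ_3 = 3.6277  (check: sum = 18 = tr ✓).

Step 4 — unit eigenvector for λ_1 ≈ 9.3723: v spans the null space of (Sigma - λ_1 I), whose rows are
  r_1 = (-3.3723, 0, 2),  r_2 = (0, -5.3723, 1),  r_3 = (2, 1, -1.3723).
  v is orthogonal to every row, so take v ∝ r_1 × r_2 = ((0)·(1) - (2)·(-5.3723), (2)·(0) - (-3.3723)·(1), (-3.3723)·(-5.3723) - (0)·(0)) ≈ (10.7446, 3.3723, 18.1168).
  Let u = (10.7446, 3.3723, 18.1168).
  ||u|| = √((10.7446)² + (3.3723)² + (18.1168)²) = √(455.0379) ≈ 21.3316,  v_1 = u/||u|| ≈ (0.5037, 0.1581, 0.8493) (||v_1|| = 1).

λ_1 = 9.3723,  λ_2 = 5,  λ_3 = 3.6277;  v_1 ≈ (0.5037, 0.1581, 0.8493)


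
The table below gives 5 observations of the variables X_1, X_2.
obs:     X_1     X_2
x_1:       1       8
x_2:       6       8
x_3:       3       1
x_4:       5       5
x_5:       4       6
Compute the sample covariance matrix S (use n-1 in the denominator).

Step 1 — column means:
  mean(X_1) = (1 + 6 + 3 + 5 + 4) / 5 = 19/5 = 3.8
  mean(X_2) = (8 + 8 + 1 + 5 + 6) / 5 = 28/5 = 5.6

Step 2 — sample covariance S[i,j] = (1/(n-1)) · Σ_k (x_{k,i} - mean_i) · (x_{k,j} - mean_j), with n-1 = 4.
  S[X_1,X_1] = ((-2.8)·(-2.8) + (2.2)·(2.2) + (-0.8)·(-0.8) + (1.2)·(1.2) + (0.2)·(0.2)) / 4 = 14.8/4 = 3.7
  S[X_1,X_2] = ((-2.8)·(2.4) + (2.2)·(2.4) + (-0.8)·(-4.6) + (1.2)·(-0.6) + (0.2)·(0.4)) / 4 = 1.6/4 = 0.4
  S[X_2,X_2] = ((2.4)·(2.4) + (2.4)·(2.4) + (-4.6)·(-4.6) + (-0.6)·(-0.6) + (0.4)·(0.4)) / 4 = 33.2/4 = 8.3

S is symmetric (S[j,i] = S[i,j]). Assembling:

S = [[3.7, 0.4],
 [0.4, 8.3]]


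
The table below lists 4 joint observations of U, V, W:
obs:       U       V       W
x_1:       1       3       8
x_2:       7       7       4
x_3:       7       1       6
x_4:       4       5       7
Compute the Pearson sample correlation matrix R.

Step 1 — column means:
  mean(U) = (1 + 7 + 7 + 4) / 4 = 19/4 = 4.75
  mean(V) = (3 + 7 + 1 + 5) / 4 = 16/4 = 4
  mean(W) = (8 + 4 + 6 + 7) / 4 = 25/4 = 6.25

Step 2 — sample variances and covariances s[i,j] = (1/(n-1)) · Σ_k (x_{k,i} - mean_i) · (x_{k,j} - mean_j), with n-1 = 3:
  s[U,U] = ((-3.75)·(-3.75) + (2.25)·(2.25) + (2.25)·(2.25) + (-0.75)·(-0.75)) / 3 = 24.75/3 = 8.25
  s[U,V] = ((-3.75)·(-1) + (2.25)·(3) + (2.25)·(-3) + (-0.75)·(1)) / 3 = 3/3 = 1
  s[U,W] = ((-3.75)·(1.75) + (2.25)·(-2.25) + (2.25)·(-0.25) + (-0.75)·(0.75)) / 3 = -12.75/3 = -4.25
  s[V,V] = ((-1)·(-1) + (3)·(3) + (-3)·(-3) + (1)·(1)) / 3 = 20/3 = 6.6667
  s[V,W] = ((-1)·(1.75) + (3)·(-2.25) + (-3)·(-0.25) + (1)·(0.75)) / 3 = -7/3 = -2.3333
  s[W,W] = ((1.75)·(1.75) + (-2.25)·(-2.25) + (-0.25)·(-0.25) + (0.75)·(0.75)) / 3 = 8.75/3 = 2.9167
  Sample standard deviations s_i = √(s[i,i]):
  s(U) = √(8.25) = 2.8723
  s(V) = √(6.6667) = 2.582
  s(W) = √(2.9167) = 1.7078

Step 3 — r_{ij} = s_{ij} / (s_i · s_j):
  r[U,U] = 1 (diagonal).
  r[U,V] = 1 / (2.8723 · 2.582) = 1 / 7.4162 = 0.1348
  r[U,W] = -4.25 / (2.8723 · 1.7078) = -4.25 / 4.9054 = -0.8664
  r[V,V] = 1 (diagonal).
  r[V,W] = -2.3333 / (2.582 · 1.7078) = -2.3333 / 4.4096 = -0.5292
  r[W,W] = 1 (diagonal).

R is symmetric with unit diagonal. Assembling:

R = [[1, 0.1348, -0.8664],
 [0.1348, 1, -0.5292],
 [-0.8664, -0.5292, 1]]


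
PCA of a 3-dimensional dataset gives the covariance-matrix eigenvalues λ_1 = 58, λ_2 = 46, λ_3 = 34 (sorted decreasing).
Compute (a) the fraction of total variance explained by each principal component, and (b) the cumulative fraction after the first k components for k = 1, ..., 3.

Step 1 — total variance = trace(Sigma) = Σ λ_i = 58 + 46 + 34 = 138.

Step 2 — fraction explained by component i = λ_i / Σ λ:
  PC1: 58/138 = 0.4203
  PC2: 46/138 = 0.3333
  PC3: 34/138 = 0.2464

Step 3 — cumulative fraction after k components = (λ_1 + ... + λ_k) / Σ λ:
  k = 1: 58/138 = 0.4203
  k = 2: (58 + 46)/138 = 104/138 = 0.7536
  k = 3: (58 + 46 + 34)/138 = 138/138 = 1

Summary (fraction, with percent):

explained: PC1 0.4203 (42.03%), PC2 0.3333 (33.33%), PC3 0.2464 (24.64%);  cumulative: 0.4203, 0.7536, 1


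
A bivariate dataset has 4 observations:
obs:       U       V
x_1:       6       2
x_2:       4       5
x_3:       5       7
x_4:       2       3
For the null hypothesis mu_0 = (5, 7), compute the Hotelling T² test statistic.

Step 1 — sample mean vector:
  mean(U) = (6 + 4 + 5 + 2) / 4 = 17/4 = 4.25
  mean(V) = (2 + 5 + 7 + 3) / 4 = 17/4 = 4.25
  x̄ = (4.25, 4.25),  deviation x̄ - mu_0 = (4.25, 4.25) - (5, 7) = (-0.75, -2.75).

Step 2 — sample covariance matrix, S[i,j] = (1/(n-1)) · Σ_k (x_{k,i} - mean_i) · (x_{k,j} - mean_j), divisor n-1 = 3:
  S[U,U] = ((1.75)·(1.75) + (-0.25)·(-0.25) + (0.75)·(0.75) + (-2.25)·(-2.25)) / 3 = 8.75/3 = 2.9167
  S[U,V] = ((1.75)·(-2.25) + (-0.25)·(0.75) + (0.75)·(2.75) + (-2.25)·(-1.25)) / 3 = 0.75/3 = 0.25
  S[V,V] = ((-2.25)·(-2.25) + (0.75)·(0.75) + (2.75)·(2.75) + (-1.25)·(-1.25)) / 3 = 14.75/3 = 4.9167
  S = [[2.9167, 0.25],
 [0.25, 4.9167]].

Step 3 — invert S. det(S) = 2.9167·4.9167 - (0.25)² = 14.2778.
  S^{-1} = (1/det) · [[d, -b], [-b, a]] = [[0.3444, -0.0175],
 [-0.0175, 0.2043]].

Step 4 — quadratic form (x̄ - mu_0)^T · S^{-1} · (x̄ - mu_0):
  S^{-1} · (x̄ - mu_0) = (-0.2101, -0.5486),
  (x̄ - mu_0)^T · [...] = (-0.75)·(-0.2101) + (-2.75)·(-0.5486) = 1.6663.

Step 5 — scale by n: T² = 4 · 1.6663 = 6.6654.

T² ≈ 6.6654


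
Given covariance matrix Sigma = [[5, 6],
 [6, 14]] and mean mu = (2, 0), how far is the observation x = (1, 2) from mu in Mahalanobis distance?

Step 1 — centre the observation: (x - mu) = (-1, 2).

Step 2 — invert Sigma. det(Sigma) = 5·14 - (6)² = 34.
  Sigma^{-1} = (1/det) · [[d, -b], [-b, a]] = [[0.4118, -0.1765],
 [-0.1765, 0.1471]].

Step 3 — form the quadratic (x - mu)^T · Sigma^{-1} · (x - mu):
  Sigma^{-1} · (x - mu) = (-0.7647, 0.4706).
  (x - mu)^T · [Sigma^{-1} · (x - mu)] = (-1)·(-0.7647) + (2)·(0.4706) = 1.7059.

Step 4 — take square root: d = √(1.7059) ≈ 1.3061.

d(x, mu) = √(1.7059) ≈ 1.3061


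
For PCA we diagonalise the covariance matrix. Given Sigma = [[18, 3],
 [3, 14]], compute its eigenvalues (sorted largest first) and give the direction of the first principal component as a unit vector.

Step 1 — characteristic polynomial of 2×2 Sigma:
  det(Sigma - λI) = λ² - trace · λ + det = 0.
  trace = 18 + 14 = 32, det = 18·14 - (3)² = 243.
Step 2 — discriminant:
  Δ = trace² - 4·det = 1024 - 972 = 52.
Step 3 — eigenvalues:
  λ = (trace ± √Δ)/2 = (32 ± 7.2111)/2,
  λ_1 = 19.6056,  λ_2 = 12.3944.

Step 4 — unit eigenvector for λ_1: solve (Sigma - λ_1 I)v = 0. First row:
  (18 - 19.6056)·v_x + (3)·v_y = 0, i.e. (-1.6056)·v_x + (3)·v_y = 0,
  so v ∝ (b, λ_1 - a) = (3, 1.6056) = u.
  ||u|| = √((3)² + (1.6056)²) = √(11.5778) ≈ 3.4026,
  v_1 = u/||u|| ≈ (0.8817, 0.4719) (||v_1|| = 1).

λ_1 = 19.6056,  λ_2 = 12.3944;  v_1 ≈ (0.8817, 0.4719)


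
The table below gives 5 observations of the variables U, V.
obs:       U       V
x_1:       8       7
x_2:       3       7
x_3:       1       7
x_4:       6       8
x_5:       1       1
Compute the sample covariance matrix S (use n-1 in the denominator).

Step 1 — column means:
  mean(U) = (8 + 3 + 1 + 6 + 1) / 5 = 19/5 = 3.8
  mean(V) = (7 + 7 + 7 + 8 + 1) / 5 = 30/5 = 6

Step 2 — sample covariance S[i,j] = (1/(n-1)) · Σ_k (x_{k,i} - mean_i) · (x_{k,j} - mean_j), with n-1 = 4.
  S[U,U] = ((4.2)·(4.2) + (-0.8)·(-0.8) + (-2.8)·(-2.8) + (2.2)·(2.2) + (-2.8)·(-2.8)) / 4 = 38.8/4 = 9.7
  S[U,V] = ((4.2)·(1) + (-0.8)·(1) + (-2.8)·(1) + (2.2)·(2) + (-2.8)·(-5)) / 4 = 19/4 = 4.75
  S[V,V] = ((1)·(1) + (1)·(1) + (1)·(1) + (2)·(2) + (-5)·(-5)) / 4 = 32/4 = 8

S is symmetric (S[j,i] = S[i,j]). Assembling:

S = [[9.7, 4.75],
 [4.75, 8]]


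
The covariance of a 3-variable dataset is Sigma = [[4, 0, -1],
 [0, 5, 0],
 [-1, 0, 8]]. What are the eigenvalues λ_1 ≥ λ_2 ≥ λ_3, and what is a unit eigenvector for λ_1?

Step 1 — characteristic polynomial p(λ) = det(λI - Sigma) = λ³ - tr·λ² + c_1·λ - det, where tr = trace, c_1 = sum of the principal 2×2 minors, det = det(Sigma):
  tr = 4 + 5 + 8 = 17,
  c_1 = (4·5 - (0)²) + (4·8 - (-1)²) + (5·8 - (0)²) = 20 + 31 + 40 = 91,
  det = 4·(5·8 - (0)²) - (0)·((0)·8 - (0)·(-1)) + (-1)·((0)·(0) - 5·(-1)) = 4·(40) - (0)·(0) + (-1)·(5) = 155.
  So p(λ) = λ³ - 17λ² + 91λ - 155.
Step 2 — look for an integer root (rational root theorem: any rational root is an integer divisor of 155). Testing λ = 5:
  p(5) = 125 - 425 + 455 - 155 = 0  ✓
  Dividing out (λ - 5): p(λ) = (λ - 5)(λ² - 12λ + 31).
Step 3 — remaining eigenvalues from the quadratic λ² - 12λ + 31 = 0:
  Δ = 12² - 4·31 = 144 - 124 = 20,  λ = (12 ± √20)/2 = (12 ± 4.4721)/2 ≈ 8.2361 or 3.7639.
  Sorted: λ_1 = 8.2361,  λ_2 = 5,  λ_3 = 3.7639  (check: sum = 17 = tr ✓).

Step 4 — unit eigenvector for λ_1 ≈ 8.2361: v spans the null space of (Sigma - λ_1 I), whose rows are
  r_1 = (-4.2361, 0, -1),  r_2 = (0, -3.2361, 0),  r_3 = (-1, 0, -0.2361).
  v is orthogonal to every row, so take v ∝ r_1 × r_2 = ((0)·(0) - (-1)·(-3.2361), (-1)·(0) - (-4.2361)·(0), (-4.2361)·(-3.2361) - (0)·(0)) ≈ (-3.2361, 0, 13.7082).
  Rescale (multiply by -1 so the first nonzero entry is positive): u = (3.2361, 0, -13.7082).
  ||u|| = √((3.2361)² + (0)² + (-13.7082)²) = √(198.387) ≈ 14.085,  v_1 = u/||u|| ≈ (0.2298, 0, -0.9732) (||v_1|| = 1).

λ_1 = 8.2361,  λ_2 = 5,  λ_3 = 3.7639;  v_1 ≈ (0.2298, 0, -0.9732)


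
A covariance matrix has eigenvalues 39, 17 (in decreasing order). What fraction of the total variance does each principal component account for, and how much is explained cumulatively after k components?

Step 1 — total variance = trace(Sigma) = Σ λ_i = 39 + 17 = 56.

Step 2 — fraction explained by component i = λ_i / Σ λ:
  PC1: 39/56 = 0.6964
  PC2: 17/56 = 0.3036

Step 3 — cumulative fraction after k components = (λ_1 + ... + λ_k) / Σ λ:
  k = 1: 39/56 = 0.6964
  k = 2: (39 + 17)/56 = 56/56 = 1

Summary (fraction, with percent):

explained: PC1 0.6964 (69.64%), PC2 0.3036 (30.36%);  cumulative: 0.6964, 1


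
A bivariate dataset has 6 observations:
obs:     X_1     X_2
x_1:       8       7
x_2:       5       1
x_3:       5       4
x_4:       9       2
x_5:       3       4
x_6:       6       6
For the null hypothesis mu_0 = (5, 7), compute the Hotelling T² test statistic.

Step 1 — sample mean vector:
  mean(X_1) = (8 + 5 + 5 + 9 + 3 + 6) / 6 = 36/6 = 6
  mean(X_2) = (7 + 1 + 4 + 2 + 4 + 6) / 6 = 24/6 = 4
  x̄ = (6, 4),  deviation x̄ - mu_0 = (6, 4) - (5, 7) = (1, -3).

Step 2 — sample covariance matrix, S[i,j] = (1/(n-1)) · Σ_k (x_{k,i} - mean_i) · (x_{k,j} - mean_j), divisor n-1 = 5:
  S[X_1,X_1] = ((2)·(2) + (-1)·(-1) + (-1)·(-1) + (3)·(3) + (-3)·(-3) + (0)·(0)) / 5 = 24/5 = 4.8
  S[X_1,X_2] = ((2)·(3) + (-1)·(-3) + (-1)·(0) + (3)·(-2) + (-3)·(0) + (0)·(2)) / 5 = 3/5 = 0.6
  S[X_2,X_2] = ((3)·(3) + (-3)·(-3) + (0)·(0) + (-2)·(-2) + (0)·(0) + (2)·(2)) / 5 = 26/5 = 5.2
  S = [[4.8, 0.6],
 [0.6, 5.2]].

Step 3 — invert S. det(S) = 4.8·5.2 - (0.6)² = 24.6.
  S^{-1} = (1/det) · [[d, -b], [-b, a]] = [[0.2114, -0.0244],
 [-0.0244, 0.1951]].

Step 4 — quadratic form (x̄ - mu_0)^T · S^{-1} · (x̄ - mu_0):
  S^{-1} · (x̄ - mu_0) = (0.2846, -0.6098),
  (x̄ - mu_0)^T · [...] = (1)·(0.2846) + (-3)·(-0.6098) = 2.1138.

Step 5 — scale by n: T² = 6 · 2.1138 = 12.6829.

T² ≈ 12.6829


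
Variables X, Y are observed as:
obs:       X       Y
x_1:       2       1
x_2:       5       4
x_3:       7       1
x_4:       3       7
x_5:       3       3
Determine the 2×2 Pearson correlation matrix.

Step 1 — column means:
  mean(X) = (2 + 5 + 7 + 3 + 3) / 5 = 20/5 = 4
  mean(Y) = (1 + 4 + 1 + 7 + 3) / 5 = 16/5 = 3.2

Step 2 — sample variances and covariances s[i,j] = (1/(n-1)) · Σ_k (x_{k,i} - mean_i) · (x_{k,j} - mean_j), with n-1 = 4:
  s[X,X] = ((-2)·(-2) + (1)·(1) + (3)·(3) + (-1)·(-1) + (-1)·(-1)) / 4 = 16/4 = 4
  s[X,Y] = ((-2)·(-2.2) + (1)·(0.8) + (3)·(-2.2) + (-1)·(3.8) + (-1)·(-0.2)) / 4 = -5/4 = -1.25
  s[Y,Y] = ((-2.2)·(-2.2) + (0.8)·(0.8) + (-2.2)·(-2.2) + (3.8)·(3.8) + (-0.2)·(-0.2)) / 4 = 24.8/4 = 6.2
  Sample standard deviations s_i = √(s[i,i]):
  s(X) = √(4) = 2
  s(Y) = √(6.2) = 2.49

Step 3 — r_{ij} = s_{ij} / (s_i · s_j):
  r[X,X] = 1 (diagonal).
  r[X,Y] = -1.25 / (2 · 2.49) = -1.25 / 4.98 = -0.251
  r[Y,Y] = 1 (diagonal).

R is symmetric with unit diagonal. Assembling:

R = [[1, -0.251],
 [-0.251, 1]]


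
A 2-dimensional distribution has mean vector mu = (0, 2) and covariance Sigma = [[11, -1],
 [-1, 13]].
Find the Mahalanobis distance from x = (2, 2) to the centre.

Step 1 — centre the observation: (x - mu) = (2, 0).

Step 2 — invert Sigma. det(Sigma) = 11·13 - (-1)² = 142.
  Sigma^{-1} = (1/det) · [[d, -b], [-b, a]] = [[0.0915, 0.007],
 [0.007, 0.0775]].

Step 3 — form the quadratic (x - mu)^T · Sigma^{-1} · (x - mu):
  Sigma^{-1} · (x - mu) = (0.1831, 0.0141).
  (x - mu)^T · [Sigma^{-1} · (x - mu)] = (2)·(0.1831) + (0)·(0.0141) = 0.3662.

Step 4 — take square root: d = √(0.3662) ≈ 0.6051.

d(x, mu) = √(0.3662) ≈ 0.6051


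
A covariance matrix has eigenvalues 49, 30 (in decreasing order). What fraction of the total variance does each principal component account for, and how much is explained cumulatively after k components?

Step 1 — total variance = trace(Sigma) = Σ λ_i = 49 + 30 = 79.

Step 2 — fraction explained by component i = λ_i / Σ λ:
  PC1: 49/79 = 0.6203
  PC2: 30/79 = 0.3797

Step 3 — cumulative fraction after k components = (λ_1 + ... + λ_k) / Σ λ:
  k = 1: 49/79 = 0.6203
  k = 2: (49 + 30)/79 = 79/79 = 1

Summary (fraction, with percent):

explained: PC1 0.6203 (62.03%), PC2 0.3797 (37.97%);  cumulative: 0.6203, 1


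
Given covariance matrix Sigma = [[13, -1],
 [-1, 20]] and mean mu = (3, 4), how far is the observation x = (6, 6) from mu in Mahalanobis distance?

Step 1 — centre the observation: (x - mu) = (3, 2).

Step 2 — invert Sigma. det(Sigma) = 13·20 - (-1)² = 259.
  Sigma^{-1} = (1/det) · [[d, -b], [-b, a]] = [[0.0772, 0.0039],
 [0.0039, 0.0502]].

Step 3 — form the quadratic (x - mu)^T · Sigma^{-1} · (x - mu):
  Sigma^{-1} · (x - mu) = (0.2394, 0.112).
  (x - mu)^T · [Sigma^{-1} · (x - mu)] = (3)·(0.2394) + (2)·(0.112) = 0.9421.

Step 4 — take square root: d = √(0.9421) ≈ 0.9706.

d(x, mu) = √(0.9421) ≈ 0.9706


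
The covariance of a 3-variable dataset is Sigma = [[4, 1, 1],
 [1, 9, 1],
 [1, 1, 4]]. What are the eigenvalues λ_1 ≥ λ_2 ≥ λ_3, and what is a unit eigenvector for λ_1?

Step 1 — characteristic polynomial p(λ) = det(λI - Sigma) = λ³ - tr·λ² + c_1·λ - det, where tr = trace, c_1 = sum of the principal 2×2 minors, det = det(Sigma):
  tr = 4 + 9 + 4 = 17,
  c_1 = (4·9 - (1)²) + (4·4 - (1)²) + (9·4 - (1)²) = 35 + 15 + 35 = 85,
  det = 4·(9·4 - (1)²) - (1)·((1)·4 - (1)·(1)) + (1)·((1)·(1) - 9·(1)) = 4·(35) - (1)·(3) + (1)·(-8) = 129.
  So p(λ) = λ³ - 17λ² + 85λ - 129.
Step 2 — look for an integer root (rational root theorem: any rational root is an integer divisor of 129). Testing λ = 3:
  p(3) = 27 - 153 + 255 - 129 = 0  ✓
  Dividing out (λ - 3): p(λ) = (λ - 3)(λ² - 14λ + 43).
Step 3 — remaining eigenvalues from the quadratic λ² - 14λ + 43 = 0:
  Δ = 14² - 4·43 = 196 - 172 = 24,  λ = (14 ± √24)/2 = (14 ± 4.899)/2 ≈ 9.4495 or 4.5505.
  Sorted: λ_1 = 9.4495,  λ_2 = 4.5505,  λ_3 = 3  (check: sum = 17 = tr ✓).

Step 4 — unit eigenvector for λ_1 ≈ 9.4495: v spans the null space of (Sigma - λ_1 I), whose rows are
  r_1 = (-5.4495, 1, 1),  r_2 = (1, -0.4495, 1),  r_3 = (1, 1, -5.4495).
  v is orthogonal to every row, so take v ∝ r_1 × r_2 = ((1)·(1) - (1)·(-0.4495), (1)·(1) - (-5.4495)·(1), (-5.4495)·(-0.4495) - (1)·(1)) ≈ (1.4495, 6.4495, 1.4495).
  Let u = (1.4495, 6.4495, 1.4495).
  ||u|| = √((1.4495)² + (6.4495)² + (1.4495)²) = √(45.798) ≈ 6.7674,  v_1 = u/||u|| ≈ (0.2142, 0.953, 0.2142) (||v_1|| = 1).

λ_1 = 9.4495,  λ_2 = 4.5505,  λ_3 = 3;  v_1 ≈ (0.2142, 0.953, 0.2142)


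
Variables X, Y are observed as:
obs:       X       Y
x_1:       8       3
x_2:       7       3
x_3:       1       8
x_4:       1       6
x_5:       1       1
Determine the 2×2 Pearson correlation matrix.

Step 1 — column means:
  mean(X) = (8 + 7 + 1 + 1 + 1) / 5 = 18/5 = 3.6
  mean(Y) = (3 + 3 + 8 + 6 + 1) / 5 = 21/5 = 4.2

Step 2 — sample variances and covariances s[i,j] = (1/(n-1)) · Σ_k (x_{k,i} - mean_i) · (x_{k,j} - mean_j), with n-1 = 4:
  s[X,X] = ((4.4)·(4.4) + (3.4)·(3.4) + (-2.6)·(-2.6) + (-2.6)·(-2.6) + (-2.6)·(-2.6)) / 4 = 51.2/4 = 12.8
  s[X,Y] = ((4.4)·(-1.2) + (3.4)·(-1.2) + (-2.6)·(3.8) + (-2.6)·(1.8) + (-2.6)·(-3.2)) / 4 = -15.6/4 = -3.9
  s[Y,Y] = ((-1.2)·(-1.2) + (-1.2)·(-1.2) + (3.8)·(3.8) + (1.8)·(1.8) + (-3.2)·(-3.2)) / 4 = 30.8/4 = 7.7
  Sample standard deviations s_i = √(s[i,i]):
  s(X) = √(12.8) = 3.5777
  s(Y) = √(7.7) = 2.7749

Step 3 — r_{ij} = s_{ij} / (s_i · s_j):
  r[X,X] = 1 (diagonal).
  r[X,Y] = -3.9 / (3.5777 · 2.7749) = -3.9 / 9.9277 = -0.3928
  r[Y,Y] = 1 (diagonal).

R is symmetric with unit diagonal. Assembling:

R = [[1, -0.3928],
 [-0.3928, 1]]


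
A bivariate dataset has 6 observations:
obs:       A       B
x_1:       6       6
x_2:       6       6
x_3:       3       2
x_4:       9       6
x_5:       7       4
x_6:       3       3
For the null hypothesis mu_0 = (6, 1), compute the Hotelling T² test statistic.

Step 1 — sample mean vector:
  mean(A) = (6 + 6 + 3 + 9 + 7 + 3) / 6 = 34/6 = 5.6667
  mean(B) = (6 + 6 + 2 + 6 + 4 + 3) / 6 = 27/6 = 4.5
  x̄ = (5.6667, 4.5),  deviation x̄ - mu_0 = (5.6667, 4.5) - (6, 1) = (-0.3333, 3.5).

Step 2 — sample covariance matrix, S[i,j] = (1/(n-1)) · Σ_k (x_{k,i} - mean_i) · (x_{k,j} - mean_j), divisor n-1 = 5:
  S[A,A] = ((0.3333)·(0.3333) + (0.3333)·(0.3333) + (-2.6667)·(-2.6667) + (3.3333)·(3.3333) + (1.3333)·(1.3333) + (-2.6667)·(-2.6667)) / 5 = 27.3333/5 = 5.4667
  S[A,B] = ((0.3333)·(1.5) + (0.3333)·(1.5) + (-2.6667)·(-2.5) + (3.3333)·(1.5) + (1.3333)·(-0.5) + (-2.6667)·(-1.5)) / 5 = 16/5 = 3.2
  S[B,B] = ((1.5)·(1.5) + (1.5)·(1.5) + (-2.5)·(-2.5) + (1.5)·(1.5) + (-0.5)·(-0.5) + (-1.5)·(-1.5)) / 5 = 15.5/5 = 3.1
  S = [[5.4667, 3.2],
 [3.2, 3.1]].

Step 3 — invert S. det(S) = 5.4667·3.1 - (3.2)² = 6.7067.
  S^{-1} = (1/det) · [[d, -b], [-b, a]] = [[0.4622, -0.4771],
 [-0.4771, 0.8151]].

Step 4 — quadratic form (x̄ - mu_0)^T · S^{-1} · (x̄ - mu_0):
  S^{-1} · (x̄ - mu_0) = (-1.8241, 3.0119),
  (x̄ - mu_0)^T · [...] = (-0.3333)·(-1.8241) + (3.5)·(3.0119) = 11.1498.

Step 5 — scale by n: T² = 6 · 11.1498 = 66.8986.

T² ≈ 66.8986


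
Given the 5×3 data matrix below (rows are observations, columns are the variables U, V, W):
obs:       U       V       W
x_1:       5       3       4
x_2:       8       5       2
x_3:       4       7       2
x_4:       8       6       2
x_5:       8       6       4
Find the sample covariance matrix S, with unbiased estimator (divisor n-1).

Step 1 — column means:
  mean(U) = (5 + 8 + 4 + 8 + 8) / 5 = 33/5 = 6.6
  mean(V) = (3 + 5 + 7 + 6 + 6) / 5 = 27/5 = 5.4
  mean(W) = (4 + 2 + 2 + 2 + 4) / 5 = 14/5 = 2.8

Step 2 — sample covariance S[i,j] = (1/(n-1)) · Σ_k (x_{k,i} - mean_i) · (x_{k,j} - mean_j), with n-1 = 4.
  S[U,U] = ((-1.6)·(-1.6) + (1.4)·(1.4) + (-2.6)·(-2.6) + (1.4)·(1.4) + (1.4)·(1.4)) / 4 = 15.2/4 = 3.8
  S[U,V] = ((-1.6)·(-2.4) + (1.4)·(-0.4) + (-2.6)·(1.6) + (1.4)·(0.6) + (1.4)·(0.6)) / 4 = 0.8/4 = 0.2
  S[U,W] = ((-1.6)·(1.2) + (1.4)·(-0.8) + (-2.6)·(-0.8) + (1.4)·(-0.8) + (1.4)·(1.2)) / 4 = -0.4/4 = -0.1
  S[V,V] = ((-2.4)·(-2.4) + (-0.4)·(-0.4) + (1.6)·(1.6) + (0.6)·(0.6) + (0.6)·(0.6)) / 4 = 9.2/4 = 2.3
  S[V,W] = ((-2.4)·(1.2) + (-0.4)·(-0.8) + (1.6)·(-0.8) + (0.6)·(-0.8) + (0.6)·(1.2)) / 4 = -3.6/4 = -0.9
  S[W,W] = ((1.2)·(1.2) + (-0.8)·(-0.8) + (-0.8)·(-0.8) + (-0.8)·(-0.8) + (1.2)·(1.2)) / 4 = 4.8/4 = 1.2

S is symmetric (S[j,i] = S[i,j]). Assembling:

S = [[3.8, 0.2, -0.1],
 [0.2, 2.3, -0.9],
 [-0.1, -0.9, 1.2]]


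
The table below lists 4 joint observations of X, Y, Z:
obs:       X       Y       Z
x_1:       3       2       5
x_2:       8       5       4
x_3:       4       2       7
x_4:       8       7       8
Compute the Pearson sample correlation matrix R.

Step 1 — column means:
  mean(X) = (3 + 8 + 4 + 8) / 4 = 23/4 = 5.75
  mean(Y) = (2 + 5 + 2 + 7) / 4 = 16/4 = 4
  mean(Z) = (5 + 4 + 7 + 8) / 4 = 24/4 = 6

Step 2 — sample variances and covariances s[i,j] = (1/(n-1)) · Σ_k (x_{k,i} - mean_i) · (x_{k,j} - mean_j), with n-1 = 3:
  s[X,X] = ((-2.75)·(-2.75) + (2.25)·(2.25) + (-1.75)·(-1.75) + (2.25)·(2.25)) / 3 = 20.75/3 = 6.9167
  s[X,Y] = ((-2.75)·(-2) + (2.25)·(1) + (-1.75)·(-2) + (2.25)·(3)) / 3 = 18/3 = 6
  s[X,Z] = ((-2.75)·(-1) + (2.25)·(-2) + (-1.75)·(1) + (2.25)·(2)) / 3 = 1/3 = 0.3333
  s[Y,Y] = ((-2)·(-2) + (1)·(1) + (-2)·(-2) + (3)·(3)) / 3 = 18/3 = 6
  s[Y,Z] = ((-2)·(-1) + (1)·(-2) + (-2)·(1) + (3)·(2)) / 3 = 4/3 = 1.3333
  s[Z,Z] = ((-1)·(-1) + (-2)·(-2) + (1)·(1) + (2)·(2)) / 3 = 10/3 = 3.3333
  Sample standard deviations s_i = √(s[i,i]):
  s(X) = √(6.9167) = 2.63
  s(Y) = √(6) = 2.4495
  s(Z) = √(3.3333) = 1.8257

Step 3 — r_{ij} = s_{ij} / (s_i · s_j):
  r[X,X] = 1 (diagonal).
  r[X,Y] = 6 / (2.63 · 2.4495) = 6 / 6.442 = 0.9314
  r[X,Z] = 0.3333 / (2.63 · 1.8257) = 0.3333 / 4.8016 = 0.0694
  r[Y,Y] = 1 (diagonal).
  r[Y,Z] = 1.3333 / (2.4495 · 1.8257) = 1.3333 / 4.4721 = 0.2981
  r[Z,Z] = 1 (diagonal).

R is symmetric with unit diagonal. Assembling:

R = [[1, 0.9314, 0.0694],
 [0.9314, 1, 0.2981],
 [0.0694, 0.2981, 1]]


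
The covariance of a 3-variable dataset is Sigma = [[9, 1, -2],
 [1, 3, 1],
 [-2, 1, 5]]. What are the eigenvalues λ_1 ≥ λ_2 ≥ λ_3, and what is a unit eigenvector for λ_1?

Step 1 — characteristic polynomial p(λ) = det(λI - Sigma) = λ³ - tr·λ² + c_1·λ - det, where tr = trace, c_1 = sum of the principal 2×2 minors, det = det(Sigma):
  tr = 9 + 3 + 5 = 17,
  c_1 = (9·3 - (1)²) + (9·5 - (-2)²) + (3·5 - (1)²) = 26 + 41 + 14 = 81,
  det = 9·(3·5 - (1)²) - (1)·((1)·5 - (1)·(-2)) + (-2)·((1)·(1) - 3·(-2)) = 9·(14) - (1)·(7) + (-2)·(7) = 105.
  So p(λ) = λ³ - 17λ² + 81λ - 105.
Step 2 — look for an integer root (rational root theorem: any rational root is an integer divisor of 105). Testing λ = 5:
  p(5) = 125 - 425 + 405 - 105 = 0  ✓
  Dividing out (λ - 5): p(λ) = (λ - 5)(λ² - 12λ + 21).
Step 3 — remaining eigenvalues from the quadratic λ² - 12λ + 21 = 0:
  Δ = 12² - 4·21 = 144 - 84 = 60,  λ = (12 ± √60)/2 = (12 ± 7.746)/2 ≈ 9.873 or 2.127.
  Sorted: λ_1 = 9.873,  λ_2 = 5,  λ_3 = 2.127  (check: sum = 17 = tr ✓).

Step 4 — unit eigenvector for λ_1 ≈ 9.873: v spans the null space of (Sigma - λ_1 I), whose rows are
  r_1 = (-0.873, 1, -2),  r_2 = (1, -6.873, 1),  r_3 = (-2, 1, -4.873).
  v is orthogonal to every row, so take v ∝ r_1 × r_2 = ((1)·(1) - (-2)·(-6.873), (-2)·(1) - (-0.873)·(1), (-0.873)·(-6.873) - (1)·(1)) ≈ (-12.746, -1.127, 5).
  Rescale (multiply by -1 so the first nonzero entry is positive): u = (12.746, 1.127, -5).
  ||u|| = √((12.746)² + (1.127)² + (-5)²) = √(188.7298) ≈ 13.7379,  v_1 = u/||u|| ≈ (0.9278, 0.082, -0.364) (||v_1|| = 1).

λ_1 = 9.873,  λ_2 = 5,  λ_3 = 2.127;  v_1 ≈ (0.9278, 0.082, -0.364)


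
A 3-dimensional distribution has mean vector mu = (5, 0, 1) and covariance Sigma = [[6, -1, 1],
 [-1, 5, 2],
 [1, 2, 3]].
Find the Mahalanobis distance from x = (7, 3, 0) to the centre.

Step 1 — centre the observation: (x - mu) = (2, 3, -1).

Step 2 — invert Sigma (cofactor / det for 3×3, or solve directly):
  Sigma^{-1} = [[0.2037, 0.0926, -0.1296],
 [0.0926, 0.3148, -0.2407],
 [-0.1296, -0.2407, 0.537]].

Step 3 — form the quadratic (x - mu)^T · Sigma^{-1} · (x - mu):
  Sigma^{-1} · (x - mu) = (0.8148, 1.3704, -1.5185).
  (x - mu)^T · [Sigma^{-1} · (x - mu)] = (2)·(0.8148) + (3)·(1.3704) + (-1)·(-1.5185) = 7.2593.

Step 4 — take square root: d = √(7.2593) ≈ 2.6943.

d(x, mu) = √(7.2593) ≈ 2.6943


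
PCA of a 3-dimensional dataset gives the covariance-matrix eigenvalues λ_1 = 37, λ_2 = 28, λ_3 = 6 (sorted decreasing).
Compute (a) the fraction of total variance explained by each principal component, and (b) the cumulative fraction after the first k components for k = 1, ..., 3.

Step 1 — total variance = trace(Sigma) = Σ λ_i = 37 + 28 + 6 = 71.

Step 2 — fraction explained by component i = λ_i / Σ λ:
  PC1: 37/71 = 0.5211
  PC2: 28/71 = 0.3944
  PC3: 6/71 = 0.0845

Step 3 — cumulative fraction after k components = (λ_1 + ... + λ_k) / Σ λ:
  k = 1: 37/71 = 0.5211
  k = 2: (37 + 28)/71 = 65/71 = 0.9155
  k = 3: (37 + 28 + 6)/71 = 71/71 = 1

Summary (fraction, with percent):

explained: PC1 0.5211 (52.11%), PC2 0.3944 (39.44%), PC3 0.0845 (8.45%);  cumulative: 0.5211, 0.9155, 1


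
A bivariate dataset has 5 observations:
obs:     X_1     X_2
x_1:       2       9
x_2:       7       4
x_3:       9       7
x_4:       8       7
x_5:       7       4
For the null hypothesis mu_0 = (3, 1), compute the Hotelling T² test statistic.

Step 1 — sample mean vector:
  mean(X_1) = (2 + 7 + 9 + 8 + 7) / 5 = 33/5 = 6.6
  mean(X_2) = (9 + 4 + 7 + 7 + 4) / 5 = 31/5 = 6.2
  x̄ = (6.6, 6.2),  deviation x̄ - mu_0 = (6.6, 6.2) - (3, 1) = (3.6, 5.2).

Step 2 — sample covariance matrix, S[i,j] = (1/(n-1)) · Σ_k (x_{k,i} - mean_i) · (x_{k,j} - mean_j), divisor n-1 = 4:
  S[X_1,X_1] = ((-4.6)·(-4.6) + (0.4)·(0.4) + (2.4)·(2.4) + (1.4)·(1.4) + (0.4)·(0.4)) / 4 = 29.2/4 = 7.3
  S[X_1,X_2] = ((-4.6)·(2.8) + (0.4)·(-2.2) + (2.4)·(0.8) + (1.4)·(0.8) + (0.4)·(-2.2)) / 4 = -11.6/4 = -2.9
  S[X_2,X_2] = ((2.8)·(2.8) + (-2.2)·(-2.2) + (0.8)·(0.8) + (0.8)·(0.8) + (-2.2)·(-2.2)) / 4 = 18.8/4 = 4.7
  S = [[7.3, -2.9],
 [-2.9, 4.7]].

Step 3 — invert S. det(S) = 7.3·4.7 - (-2.9)² = 25.9.
  S^{-1} = (1/det) · [[d, -b], [-b, a]] = [[0.1815, 0.112],
 [0.112, 0.2819]].

Step 4 — quadratic form (x̄ - mu_0)^T · S^{-1} · (x̄ - mu_0):
  S^{-1} · (x̄ - mu_0) = (1.2355, 1.8687),
  (x̄ - mu_0)^T · [...] = (3.6)·(1.2355) + (5.2)·(1.8687) = 14.1653.

Step 5 — scale by n: T² = 5 · 14.1653 = 70.8263.

T² ≈ 70.8263


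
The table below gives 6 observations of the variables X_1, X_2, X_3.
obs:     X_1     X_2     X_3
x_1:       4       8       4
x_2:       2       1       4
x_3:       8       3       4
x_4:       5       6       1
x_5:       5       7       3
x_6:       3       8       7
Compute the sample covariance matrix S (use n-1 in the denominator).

Step 1 — column means:
  mean(X_1) = (4 + 2 + 8 + 5 + 5 + 3) / 6 = 27/6 = 4.5
  mean(X_2) = (8 + 1 + 3 + 6 + 7 + 8) / 6 = 33/6 = 5.5
  mean(X_3) = (4 + 4 + 4 + 1 + 3 + 7) / 6 = 23/6 = 3.8333

Step 2 — sample covariance S[i,j] = (1/(n-1)) · Σ_k (x_{k,i} - mean_i) · (x_{k,j} - mean_j), with n-1 = 5.
  S[X_1,X_1] = ((-0.5)·(-0.5) + (-2.5)·(-2.5) + (3.5)·(3.5) + (0.5)·(0.5) + (0.5)·(0.5) + (-1.5)·(-1.5)) / 5 = 21.5/5 = 4.3
  S[X_1,X_2] = ((-0.5)·(2.5) + (-2.5)·(-4.5) + (3.5)·(-2.5) + (0.5)·(0.5) + (0.5)·(1.5) + (-1.5)·(2.5)) / 5 = -1.5/5 = -0.3
  S[X_1,X_3] = ((-0.5)·(0.1667) + (-2.5)·(0.1667) + (3.5)·(0.1667) + (0.5)·(-2.8333) + (0.5)·(-0.8333) + (-1.5)·(3.1667)) / 5 = -6.5/5 = -1.3
  S[X_2,X_2] = ((2.5)·(2.5) + (-4.5)·(-4.5) + (-2.5)·(-2.5) + (0.5)·(0.5) + (1.5)·(1.5) + (2.5)·(2.5)) / 5 = 41.5/5 = 8.3
  S[X_2,X_3] = ((2.5)·(0.1667) + (-4.5)·(0.1667) + (-2.5)·(0.1667) + (0.5)·(-2.8333) + (1.5)·(-0.8333) + (2.5)·(3.1667)) / 5 = 4.5/5 = 0.9
  S[X_3,X_3] = ((0.1667)·(0.1667) + (0.1667)·(0.1667) + (0.1667)·(0.1667) + (-2.8333)·(-2.8333) + (-0.8333)·(-0.8333) + (3.1667)·(3.1667)) / 5 = 18.8333/5 = 3.7667

S is symmetric (S[j,i] = S[i,j]). Assembling:

S = [[4.3, -0.3, -1.3],
 [-0.3, 8.3, 0.9],
 [-1.3, 0.9, 3.7667]]


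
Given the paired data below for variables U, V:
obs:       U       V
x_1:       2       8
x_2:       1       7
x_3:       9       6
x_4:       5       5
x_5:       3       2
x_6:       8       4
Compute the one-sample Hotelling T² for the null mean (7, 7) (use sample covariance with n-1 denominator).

Step 1 — sample mean vector:
  mean(U) = (2 + 1 + 9 + 5 + 3 + 8) / 6 = 28/6 = 4.6667
  mean(V) = (8 + 7 + 6 + 5 + 2 + 4) / 6 = 32/6 = 5.3333
  x̄ = (4.6667, 5.3333),  deviation x̄ - mu_0 = (4.6667, 5.3333) - (7, 7) = (-2.3333, -1.6667).

Step 2 — sample covariance matrix, S[i,j] = (1/(n-1)) · Σ_k (x_{k,i} - mean_i) · (x_{k,j} - mean_j), divisor n-1 = 5:
  S[U,U] = ((-2.6667)·(-2.6667) + (-3.6667)·(-3.6667) + (4.3333)·(4.3333) + (0.3333)·(0.3333) + (-1.6667)·(-1.6667) + (3.3333)·(3.3333)) / 5 = 53.3333/5 = 10.6667
  S[U,V] = ((-2.6667)·(2.6667) + (-3.6667)·(1.6667) + (4.3333)·(0.6667) + (0.3333)·(-0.3333) + (-1.6667)·(-3.3333) + (3.3333)·(-1.3333)) / 5 = -9.3333/5 = -1.8667
  S[V,V] = ((2.6667)·(2.6667) + (1.6667)·(1.6667) + (0.6667)·(0.6667) + (-0.3333)·(-0.3333) + (-3.3333)·(-3.3333) + (-1.3333)·(-1.3333)) / 5 = 23.3333/5 = 4.6667
  S = [[10.6667, -1.8667],
 [-1.8667, 4.6667]].

Step 3 — invert S. det(S) = 10.6667·4.6667 - (-1.8667)² = 46.2933.
  S^{-1} = (1/det) · [[d, -b], [-b, a]] = [[0.1008, 0.0403],
 [0.0403, 0.2304]].

Step 4 — quadratic form (x̄ - mu_0)^T · S^{-1} · (x̄ - mu_0):
  S^{-1} · (x̄ - mu_0) = (-0.3024, -0.4781),
  (x̄ - mu_0)^T · [...] = (-2.3333)·(-0.3024) + (-1.6667)·(-0.4781) = 1.5025.

Step 5 — scale by n: T² = 6 · 1.5025 = 9.015.

T² ≈ 9.015


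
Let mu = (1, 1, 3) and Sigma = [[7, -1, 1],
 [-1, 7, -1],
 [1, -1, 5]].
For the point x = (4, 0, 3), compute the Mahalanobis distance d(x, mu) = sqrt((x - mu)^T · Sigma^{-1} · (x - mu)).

Step 1 — centre the observation: (x - mu) = (3, -1, 0).

Step 2 — invert Sigma (cofactor / det for 3×3, or solve directly):
  Sigma^{-1} = [[0.1491, 0.0175, -0.0263],
 [0.0175, 0.1491, 0.0263],
 [-0.0263, 0.0263, 0.2105]].

Step 3 — form the quadratic (x - mu)^T · Sigma^{-1} · (x - mu):
  Sigma^{-1} · (x - mu) = (0.4298, -0.0965, -0.1053).
  (x - mu)^T · [Sigma^{-1} · (x - mu)] = (3)·(0.4298) + (-1)·(-0.0965) + (0)·(-0.1053) = 1.386.

Step 4 — take square root: d = √(1.386) ≈ 1.1773.

d(x, mu) = √(1.386) ≈ 1.1773
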